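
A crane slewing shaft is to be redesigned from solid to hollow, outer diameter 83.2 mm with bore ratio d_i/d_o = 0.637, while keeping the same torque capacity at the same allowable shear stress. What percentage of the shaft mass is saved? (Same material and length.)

33.0 %

Equal τ_max and T ⇒ the solid shaft needs d_s³ = d_o³(1−k⁴), so d_s = 83.2·(1−0.637⁴)^(1/3) = 78.36 mm.
Area ratio A_h/A_s = d_o²(1−k²)/d_s² = (1−k²)/(1−k⁴)^(2/3) = 0.6700.
Mass saving = 1 − 0.6700 = 33.0 %.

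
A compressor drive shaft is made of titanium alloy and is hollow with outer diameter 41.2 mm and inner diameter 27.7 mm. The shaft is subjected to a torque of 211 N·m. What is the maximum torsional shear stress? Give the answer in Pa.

1.93e7 Pa

J = π(d_o⁴ − d_i⁴)/32 = π(0.0412⁴ − 0.0277⁴)/32 = 2.251×10^-7 m⁴.
τ_max = T·r/J = 211.0 × 0.0206 / 2.251×10^-7 = 1.931×10^7 Pa.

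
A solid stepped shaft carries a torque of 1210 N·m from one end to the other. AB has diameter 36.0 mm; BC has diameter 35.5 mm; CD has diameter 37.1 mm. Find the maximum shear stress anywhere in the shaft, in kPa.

Under the same torque, τ_max = 16T/(πd³) is largest where d is smallest — segment BC (d = 35.5 mm).
τ_max = 16·1210/(π·(0.0355)³) = 1.377×10^8 Pa.

138000 kPa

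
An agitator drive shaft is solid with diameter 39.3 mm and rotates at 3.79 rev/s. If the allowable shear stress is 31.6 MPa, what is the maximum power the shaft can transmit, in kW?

J = πd⁴/32 = π(0.0393)⁴/32 = 2.342×10^-7 m⁴.
T_max = τ_allow·J/r = 3.16×10^7 × 2.342×10^-7 / 0.0196 = 376.6 N·m.
ω = 2π·3.79 = 23.81 rad/s, so P_max = T_max·ω = 8968 W.

8.97 kW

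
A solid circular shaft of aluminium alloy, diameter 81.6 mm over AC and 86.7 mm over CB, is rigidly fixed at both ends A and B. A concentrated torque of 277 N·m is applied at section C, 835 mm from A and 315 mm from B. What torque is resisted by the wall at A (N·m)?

63.3 N·m

Compatibility: T_A·a/J_AC = T_B·b/J_CB with T_A + T_B = T₀.
J_AC = 4.35×10^-6 m⁴, J_CB = 5.55×10^-6 m⁴, so T_A = T₀·(J_AC/a)/((J_AC/a)+(J_CB/b)) = 63.27 N·m, T_B = 213.7 N·m.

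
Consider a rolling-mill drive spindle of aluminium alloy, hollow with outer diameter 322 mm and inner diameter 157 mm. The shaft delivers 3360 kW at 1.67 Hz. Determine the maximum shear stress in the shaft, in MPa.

ω = 2π·1.67 = 10.49 rad/s, so T = P/ω = 3360×10³ / 10.49 = 320200 N·m.
J = π(d_o⁴ − d_i⁴)/32 = π(0.322⁴ − 0.157⁴)/32 = 9.958×10^-4 m⁴.
τ_max = T·r/J = 320200 × 0.161 / 9.958×10^-4 = 5.177×10^7 Pa.

51.8 MPa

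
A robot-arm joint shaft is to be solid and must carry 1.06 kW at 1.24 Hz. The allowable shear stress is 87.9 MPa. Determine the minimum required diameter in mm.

ω = 2π·1.24 = 7.791 rad/s, so T = P/ω = 1.06×10³ / 7.791 = 136.1 N·m.
For a solid shaft τ_max = 16T/(πd³), so d = (16T/(π τ_allow))^(1/3) = (16·136.1/(π·8.79×10^7))^(1/3) = 0.01990 m.

19.9 mm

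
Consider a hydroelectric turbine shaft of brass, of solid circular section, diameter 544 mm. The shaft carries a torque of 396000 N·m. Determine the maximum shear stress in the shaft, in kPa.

J = πd⁴/32 = π(0.544)⁴/32 = 8.598×10^-3 m⁴.
τ_max = T·r/J = 396000 × 0.272 / 8.598×10^-3 = 1.253×10^7 Pa.

12500 kPa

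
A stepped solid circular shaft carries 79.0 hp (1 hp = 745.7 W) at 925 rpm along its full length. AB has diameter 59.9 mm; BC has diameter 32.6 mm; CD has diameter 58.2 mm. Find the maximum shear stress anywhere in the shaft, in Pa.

ω = 2π·925/60 = 96.87 rad/s, so T = P/ω = 79.0×745.7 / 96.87 = 608.2 N·m.
Under the same torque, τ_max = 16T/(πd³) is largest where d is smallest — segment BC (d = 32.6 mm).
τ_max = 16·608.2/(π·(0.0326)³) = 8.940×10^7 Pa.

8.94e7 Pa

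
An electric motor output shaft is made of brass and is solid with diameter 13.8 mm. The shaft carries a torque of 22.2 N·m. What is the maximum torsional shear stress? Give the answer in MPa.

J = πd⁴/32 = π(0.0138)⁴/32 = 3.561×10^-9 m⁴.
τ_max = T·r/J = 22.20 × 0.00690 / 3.561×10^-9 = 4.302×10^7 Pa.

43.0 MPa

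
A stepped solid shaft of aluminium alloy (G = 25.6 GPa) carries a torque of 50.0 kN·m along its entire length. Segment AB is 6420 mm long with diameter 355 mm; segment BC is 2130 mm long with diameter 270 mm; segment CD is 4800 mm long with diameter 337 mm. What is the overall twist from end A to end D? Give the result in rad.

0.0234 rad

J_AB = π(0.355)⁴/32 = 1.56×10^-3 m⁴; J_BC = π(0.270)⁴/32 = 5.22×10^-4 m⁴; J_CD = π(0.337)⁴/32 = 1.27×10^-3 m⁴.
θ = (T/G)·Σ L_i/J_i = (50000/25.6×10⁹)·(6.42/1.56×10^-3 + 2.13/5.22×10^-4 + 4.80/1.27×10^-3) = 0.02342 rad.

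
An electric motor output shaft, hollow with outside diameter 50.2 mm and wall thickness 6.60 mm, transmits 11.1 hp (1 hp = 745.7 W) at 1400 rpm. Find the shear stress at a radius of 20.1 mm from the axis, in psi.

ω = 2π·1400/60 = 146.6 rad/s, so T = P/ω = 11.1×745.7 / 146.6 = 56.46 N·m.
J = π(d_o⁴ − d_i⁴)/32 = π(0.0502⁴ − 0.0370⁴)/32 = 4.395×10^-7 m⁴.
Shear stress varies linearly with radius: τ = T·r/J = 56.46 × 0.0201 / 4.395×10^-7 = 2.582×10^6 Pa.

375 psi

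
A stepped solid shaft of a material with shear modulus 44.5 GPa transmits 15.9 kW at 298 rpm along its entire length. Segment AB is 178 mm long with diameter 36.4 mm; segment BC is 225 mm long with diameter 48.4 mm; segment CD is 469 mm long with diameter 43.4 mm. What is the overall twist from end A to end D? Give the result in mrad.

ω = 2π·298/60 = 31.21 rad/s, so T = P/ω = 15.9×10³ / 31.21 = 509.5 N·m.
J_AB = π(0.0364)⁴/32 = 1.72×10^-7 m⁴; J_BC = π(0.0484)⁴/32 = 5.39×10^-7 m⁴; J_CD = π(0.0434)⁴/32 = 3.48×10^-7 m⁴.
θ = (T/G)·Σ L_i/J_i = (509.5/44.5×10⁹)·(0.178/1.72×10^-7 + 0.225/5.39×10^-7 + 0.469/3.48×10^-7) = 0.03202 rad.

32.0 mrad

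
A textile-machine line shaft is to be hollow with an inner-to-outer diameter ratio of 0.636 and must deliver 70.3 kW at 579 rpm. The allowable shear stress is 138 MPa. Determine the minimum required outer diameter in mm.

37.1 mm

ω = 2π·579/60 = 60.63 rad/s, so T = P/ω = 70.3×10³ / 60.63 = 1159 N·m.
For a hollow shaft with d_i/d_o = 0.636: τ_max = 16T/(π d_o³ (1−k⁴)), so d_o = [16T/(π τ_allow (1−k⁴))]^(1/3) = [16·1159/(π·1.38×10^8·0.8364)]^(1/3) = 0.03712 m.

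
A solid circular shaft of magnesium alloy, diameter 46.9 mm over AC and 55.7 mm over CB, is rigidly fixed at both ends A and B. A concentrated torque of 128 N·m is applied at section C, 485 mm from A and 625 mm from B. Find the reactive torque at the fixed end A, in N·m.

50.3 N·m

Compatibility: T_A·a/J_AC = T_B·b/J_CB with T_A + T_B = T₀.
J_AC = 4.75×10^-7 m⁴, J_CB = 9.45×10^-7 m⁴, so T_A = T₀·(J_AC/a)/((J_AC/a)+(J_CB/b)) = 50.32 N·m, T_B = 77.68 N·m.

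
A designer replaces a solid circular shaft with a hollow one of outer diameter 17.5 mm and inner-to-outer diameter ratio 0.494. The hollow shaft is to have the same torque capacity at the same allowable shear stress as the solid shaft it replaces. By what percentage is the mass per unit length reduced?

21.2 %

Equal τ_max and T ⇒ the solid shaft needs d_s³ = d_o³(1−k⁴), so d_s = 17.5·(1−0.494⁴)^(1/3) = 17.15 mm.
Area ratio A_h/A_s = d_o²(1−k²)/d_s² = (1−k²)/(1−k⁴)^(2/3) = 0.7876.
Mass saving = 1 − 0.7876 = 21.2 %.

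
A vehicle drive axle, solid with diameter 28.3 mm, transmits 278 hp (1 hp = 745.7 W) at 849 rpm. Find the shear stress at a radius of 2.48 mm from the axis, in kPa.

91800 kPa

ω = 2π·849/60 = 88.91 rad/s, so T = P/ω = 278×745.7 / 88.91 = 2332 N·m.
J = πd⁴/32 = π(0.0283)⁴/32 = 6.297×10^-8 m⁴.
Shear stress varies linearly with radius: τ = T·r/J = 2332 × 0.00248 / 6.297×10^-8 = 9.183×10^7 Pa.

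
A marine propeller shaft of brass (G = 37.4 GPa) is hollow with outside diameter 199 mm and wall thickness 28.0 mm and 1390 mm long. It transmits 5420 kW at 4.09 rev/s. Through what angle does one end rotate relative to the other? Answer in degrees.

3.98°

ω = 2π·4.09 = 25.70 rad/s, so T = P/ω = 5420×10³ / 25.70 = 210900 N·m.
J = π(d_o⁴ − d_i⁴)/32 = π(0.199⁴ − 0.143⁴)/32 = 1.129×10^-4 m⁴.
θ = T·L/(G·J) = 210900 × 1.39 / (37.4×10⁹ × 1.129×10^-4) = 0.06942 rad.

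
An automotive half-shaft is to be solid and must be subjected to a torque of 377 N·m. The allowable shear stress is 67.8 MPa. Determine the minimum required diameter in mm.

30.5 mm

For a solid shaft τ_max = 16T/(πd³), so d = (16T/(π τ_allow))^(1/3) = (16·377.0/(π·6.78×10^7))^(1/3) = 0.03048 m.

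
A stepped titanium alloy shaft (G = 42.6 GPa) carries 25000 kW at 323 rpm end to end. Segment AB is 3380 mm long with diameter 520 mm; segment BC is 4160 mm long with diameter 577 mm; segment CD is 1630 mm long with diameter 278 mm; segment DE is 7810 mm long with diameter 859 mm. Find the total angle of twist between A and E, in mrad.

65.6 mrad

ω = 2π·323/60 = 33.82 rad/s, so T = P/ω = 25000×10³ / 33.82 = 739100 N·m.
J_AB = π(0.520)⁴/32 = 7.18×10^-3 m⁴; J_BC = π(0.577)⁴/32 = 0.0109 m⁴; J_CD = π(0.278)⁴/32 = 5.86×10^-4 m⁴; J_DE = π(0.859)⁴/32 = 0.0535 m⁴.
θ = (T/G)·Σ L_i/J_i = (739100/42.6×10⁹)·(3.38/7.18×10^-3 + 4.16/0.0109 + 1.63/5.86×10^-4 + 7.81/0.0535) = 0.06557 rad.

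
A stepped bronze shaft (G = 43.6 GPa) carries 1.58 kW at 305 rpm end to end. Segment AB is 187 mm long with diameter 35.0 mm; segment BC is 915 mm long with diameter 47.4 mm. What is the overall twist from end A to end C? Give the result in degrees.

0.203°

ω = 2π·305/60 = 31.94 rad/s, so T = P/ω = 1.58×10³ / 31.94 = 49.47 N·m.
J_AB = π(0.0350)⁴/32 = 1.47×10^-7 m⁴; J_BC = π(0.0474)⁴/32 = 4.96×10^-7 m⁴.
θ = (T/G)·Σ L_i/J_i = (49.47/43.6×10⁹)·(0.187/1.47×10^-7 + 0.915/4.96×10^-7) = 3.535×10^-3 rad.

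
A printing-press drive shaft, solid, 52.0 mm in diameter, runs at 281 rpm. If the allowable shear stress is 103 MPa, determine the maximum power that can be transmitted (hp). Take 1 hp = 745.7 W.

J = πd⁴/32 = π(0.0520)⁴/32 = 7.178×10^-7 m⁴.
T_max = τ_allow·J/r = 1.03×10^8 × 7.178×10^-7 / 0.0260 = 2844 N·m.
ω = 2π·281/60 = 29.43 rad/s, so P_max = T_max·ω = 8.368×10^4 W.

112 hp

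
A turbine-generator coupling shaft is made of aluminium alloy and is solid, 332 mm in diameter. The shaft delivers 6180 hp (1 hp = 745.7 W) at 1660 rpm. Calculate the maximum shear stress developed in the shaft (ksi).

ω = 2π·1660/60 = 173.8 rad/s, so T = P/ω = 6180×745.7 / 173.8 = 26510 N·m.
J = πd⁴/32 = π(0.332)⁴/32 = 1.193×10^-3 m⁴.
τ_max = T·r/J = 26510 × 0.166 / 1.193×10^-3 = 3.690×10^6 Pa.

0.535 ksi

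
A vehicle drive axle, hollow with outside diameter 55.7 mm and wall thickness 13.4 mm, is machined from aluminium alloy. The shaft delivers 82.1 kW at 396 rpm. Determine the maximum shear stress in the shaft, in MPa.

ω = 2π·396/60 = 41.47 rad/s, so T = P/ω = 82.1×10³ / 41.47 = 1980 N·m.
J = π(d_o⁴ − d_i⁴)/32 = π(0.0557⁴ − 0.0289⁴)/32 = 8.765×10^-7 m⁴.
τ_max = T·r/J = 1980 × 0.0278 / 8.765×10^-7 = 6.291×10^7 Pa.

62.9 MPa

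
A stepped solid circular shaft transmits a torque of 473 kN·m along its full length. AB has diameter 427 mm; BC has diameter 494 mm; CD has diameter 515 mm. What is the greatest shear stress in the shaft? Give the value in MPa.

Under the same torque, τ_max = 16T/(πd³) is largest where d is smallest — segment AB (d = 427 mm).
τ_max = 16·473000/(π·(0.427)³) = 3.094×10^7 Pa.

30.9 MPa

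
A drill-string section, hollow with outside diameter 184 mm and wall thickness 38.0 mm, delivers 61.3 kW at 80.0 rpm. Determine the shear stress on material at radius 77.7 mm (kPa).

5730 kPa

ω = 2π·80.0/60 = 8.378 rad/s, so T = P/ω = 61.3×10³ / 8.378 = 7317 N·m.
J = π(d_o⁴ − d_i⁴)/32 = π(0.184⁴ − 0.108⁴)/32 = 9.917×10^-5 m⁴.
Shear stress varies linearly with radius: τ = T·r/J = 7317 × 0.0777 / 9.917×10^-5 = 5.733×10^6 Pa.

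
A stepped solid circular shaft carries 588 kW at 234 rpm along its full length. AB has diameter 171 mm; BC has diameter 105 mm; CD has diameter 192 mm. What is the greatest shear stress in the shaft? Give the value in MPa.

106 MPa

ω = 2π·234/60 = 24.50 rad/s, so T = P/ω = 588×10³ / 24.50 = 24000 N·m.
Under the same torque, τ_max = 16T/(πd³) is largest where d is smallest — segment BC (d = 105 mm).
τ_max = 16·24000/(π·(0.105)³) = 1.056×10^8 Pa.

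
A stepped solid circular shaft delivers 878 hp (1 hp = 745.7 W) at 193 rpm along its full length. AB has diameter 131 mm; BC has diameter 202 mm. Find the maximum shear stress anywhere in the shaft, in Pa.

ω = 2π·193/60 = 20.21 rad/s, so T = P/ω = 878×745.7 / 20.21 = 32390 N·m.
Under the same torque, τ_max = 16T/(πd³) is largest where d is smallest — segment AB (d = 131 mm).
τ_max = 16·32390/(π·(0.131)³) = 7.339×10^7 Pa.

7.34e7 Pa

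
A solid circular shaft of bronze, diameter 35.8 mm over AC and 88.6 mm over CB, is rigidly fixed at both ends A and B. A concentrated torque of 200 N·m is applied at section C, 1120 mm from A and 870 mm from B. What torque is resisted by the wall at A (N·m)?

4.06 N·m

Compatibility: T_A·a/J_AC = T_B·b/J_CB with T_A + T_B = T₀.
J_AC = 1.61×10^-7 m⁴, J_CB = 6.05×10^-6 m⁴, so T_A = T₀·(J_AC/a)/((J_AC/a)+(J_CB/b)) = 4.057 N·m, T_B = 195.9 N·m.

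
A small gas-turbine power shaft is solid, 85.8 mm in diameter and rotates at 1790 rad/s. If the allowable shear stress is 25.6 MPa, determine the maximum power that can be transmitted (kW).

J = πd⁴/32 = π(0.0858)⁴/32 = 5.320×10^-6 m⁴.
T_max = τ_allow·J/r = 2.56×10^7 × 5.320×10^-6 / 0.0429 = 3175 N·m.
ω = 1790 rad/s, so P_max = T_max·ω = 5.683×10^6 W.

5680 kW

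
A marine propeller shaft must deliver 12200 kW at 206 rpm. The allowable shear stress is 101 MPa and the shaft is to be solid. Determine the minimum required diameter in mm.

306 mm

ω = 2π·206/60 = 21.57 rad/s, so T = P/ω = 12200×10³ / 21.57 = 565500 N·m.
For a solid shaft τ_max = 16T/(πd³), so d = (16T/(π τ_allow))^(1/3) = (16·565500/(π·1.01×10^8))^(1/3) = 0.3055 m.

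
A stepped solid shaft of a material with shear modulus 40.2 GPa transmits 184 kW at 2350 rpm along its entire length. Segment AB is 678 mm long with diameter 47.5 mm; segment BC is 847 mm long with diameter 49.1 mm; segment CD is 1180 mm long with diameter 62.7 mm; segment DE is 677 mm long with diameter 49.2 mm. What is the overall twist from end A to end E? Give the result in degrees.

ω = 2π·2350/60 = 246.1 rad/s, so T = P/ω = 184×10³ / 246.1 = 747.7 N·m.
J_AB = π(0.0475)⁴/32 = 5.00×10^-7 m⁴; J_BC = π(0.0491)⁴/32 = 5.71×10^-7 m⁴; J_CD = π(0.0627)⁴/32 = 1.52×10^-6 m⁴; J_DE = π(0.0492)⁴/32 = 5.75×10^-7 m⁴.
θ = (T/G)·Σ L_i/J_i = (747.7/40.2×10⁹)·(0.678/5.00×10^-7 + 0.847/5.71×10^-7 + 1.18/1.52×10^-6 + 0.677/5.75×10^-7) = 0.08919 rad.

5.11°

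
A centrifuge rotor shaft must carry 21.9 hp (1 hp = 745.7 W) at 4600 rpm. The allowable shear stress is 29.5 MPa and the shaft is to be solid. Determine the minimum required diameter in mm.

18.0 mm

ω = 2π·4600/60 = 481.7 rad/s, so T = P/ω = 21.9×745.7 / 481.7 = 33.90 N·m.
For a solid shaft τ_max = 16T/(πd³), so d = (16T/(π τ_allow))^(1/3) = (16·33.90/(π·2.95×10^7))^(1/3) = 0.01802 m.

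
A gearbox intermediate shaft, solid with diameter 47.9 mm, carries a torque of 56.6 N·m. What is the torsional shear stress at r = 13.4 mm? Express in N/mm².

J = πd⁴/32 = π(0.0479)⁴/32 = 5.168×10^-7 m⁴.
Shear stress varies linearly with radius: τ = T·r/J = 56.60 × 0.0134 / 5.168×10^-7 = 1.468×10^6 Pa.

1.47 N/mm²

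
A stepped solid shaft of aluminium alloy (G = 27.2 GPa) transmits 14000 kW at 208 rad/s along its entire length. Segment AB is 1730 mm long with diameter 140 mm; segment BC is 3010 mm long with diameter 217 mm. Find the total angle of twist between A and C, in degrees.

ω = 208 rad/s, so T = P/ω = 14000×10³ / 208.0 = 67310 N·m.
J_AB = π(0.140)⁴/32 = 3.77×10^-5 m⁴; J_BC = π(0.217)⁴/32 = 2.18×10^-4 m⁴.
θ = (T/G)·Σ L_i/J_i = (67310/27.2×10⁹)·(1.73/3.77×10^-5 + 3.01/2.18×10^-4) = 0.1477 rad.

8.46°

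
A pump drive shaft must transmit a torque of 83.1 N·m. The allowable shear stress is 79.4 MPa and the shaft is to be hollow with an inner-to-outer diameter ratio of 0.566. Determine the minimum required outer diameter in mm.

For a hollow shaft with d_i/d_o = 0.566: τ_max = 16T/(π d_o³ (1−k⁴)), so d_o = [16T/(π τ_allow (1−k⁴))]^(1/3) = [16·83.10/(π·7.94×10^7·0.8974)]^(1/3) = 0.01811 m.

18.1 mm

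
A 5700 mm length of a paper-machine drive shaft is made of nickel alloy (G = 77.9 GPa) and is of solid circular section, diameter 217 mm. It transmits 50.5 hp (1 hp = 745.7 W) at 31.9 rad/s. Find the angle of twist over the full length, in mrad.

ω = 31.9 rad/s, so T = P/ω = 50.5×745.7 / 31.90 = 1180 N·m.
J = πd⁴/32 = π(0.217)⁴/32 = 2.177×10^-4 m⁴.
θ = T·L/(G·J) = 1180 × 5.70 / (77.9×10⁹ × 2.177×10^-4) = 3.968×10^-4 rad.

0.397 mrad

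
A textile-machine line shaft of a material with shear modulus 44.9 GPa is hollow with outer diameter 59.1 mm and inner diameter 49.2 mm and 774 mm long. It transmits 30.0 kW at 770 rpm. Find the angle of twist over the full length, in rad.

0.0103 rad

ω = 2π·770/60 = 80.63 rad/s, so T = P/ω = 30.0×10³ / 80.63 = 372.1 N·m.
J = π(d_o⁴ − d_i⁴)/32 = π(0.0591⁴ − 0.0492⁴)/32 = 6.225×10^-7 m⁴.
θ = T·L/(G·J) = 372.1 × 0.774 / (44.9×10⁹ × 6.225×10^-7) = 0.01030 rad.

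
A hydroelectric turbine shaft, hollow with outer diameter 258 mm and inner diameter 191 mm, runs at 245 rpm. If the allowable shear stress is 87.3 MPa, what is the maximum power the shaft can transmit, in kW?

J = π(d_o⁴ − d_i⁴)/32 = π(0.258⁴ − 0.191⁴)/32 = 3.043×10^-4 m⁴.
T_max = τ_allow·J/r = 8.73×10^7 × 3.043×10^-4 / 0.129 = 206000 N·m.
ω = 2π·245/60 = 25.66 rad/s, so P_max = T_max·ω = 5.284×10^6 W.

5280 kW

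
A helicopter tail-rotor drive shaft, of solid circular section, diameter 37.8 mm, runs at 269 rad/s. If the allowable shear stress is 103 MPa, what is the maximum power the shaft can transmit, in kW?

294 kW

J = πd⁴/32 = π(0.0378)⁴/32 = 2.004×10^-7 m⁴.
T_max = τ_allow·J/r = 1.03×10^8 × 2.004×10^-7 / 0.0189 = 1092 N·m.
ω = 269 rad/s, so P_max = T_max·ω = 2.938×10^5 W.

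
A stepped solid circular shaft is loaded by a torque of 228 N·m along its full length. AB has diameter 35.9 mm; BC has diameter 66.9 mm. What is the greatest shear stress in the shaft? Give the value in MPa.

25.1 MPa

Under the same torque, τ_max = 16T/(πd³) is largest where d is smallest — segment AB (d = 35.9 mm).
τ_max = 16·228.0/(π·(0.0359)³) = 2.510×10^7 Pa.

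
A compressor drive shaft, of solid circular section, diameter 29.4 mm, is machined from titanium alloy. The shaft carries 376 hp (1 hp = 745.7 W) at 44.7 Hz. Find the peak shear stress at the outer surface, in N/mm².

ω = 2π·44.7 = 280.9 rad/s, so T = P/ω = 376×745.7 / 280.9 = 998.3 N·m.
J = πd⁴/32 = π(0.0294)⁴/32 = 7.335×10^-8 m⁴.
τ_max = T·r/J = 998.3 × 0.0147 / 7.335×10^-8 = 2.001×10^8 Pa.

200 N/mm²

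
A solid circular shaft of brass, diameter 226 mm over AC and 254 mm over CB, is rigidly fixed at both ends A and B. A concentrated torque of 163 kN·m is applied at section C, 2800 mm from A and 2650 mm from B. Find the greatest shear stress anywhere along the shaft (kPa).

Compatibility: T_A·a/J_AC = T_B·b/J_CB with T_A + T_B = T₀.
J_AC = 2.56×10^-4 m⁴, J_CB = 4.09×10^-4 m⁴, so T_A = T₀·(J_AC/a)/((J_AC/a)+(J_CB/b)) = 60690 N·m, T_B = 102300 N·m.
τ in each portion: τ_AC = 2.68×10^7 Pa, τ_CB = 3.18×10^7 Pa; maximum is in CB.
τ_max = T_CB·r/J = 102300·0.127/4.09×10^-4 = 3.180×10^7 Pa.

31800 kPa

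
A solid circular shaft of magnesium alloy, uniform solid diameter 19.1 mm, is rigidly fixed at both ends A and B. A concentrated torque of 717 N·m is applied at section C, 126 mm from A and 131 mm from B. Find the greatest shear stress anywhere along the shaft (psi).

With uniform GJ and both ends fixed, compatibility θ_AC = θ_CB gives T_A·a = T_B·b, together with T_A + T_B = T₀.
T_A = T₀·b/(a+b) = 717.0·131/257.0 = 365.5 N·m; T_B = 351.5 N·m.
τ in each portion: τ_AC = 2.67×10^8 Pa, τ_CB = 2.57×10^8 Pa; maximum is in AC.
τ_max = T_AC·r/J = 365.5·0.00955/1.31×10^-8 = 2.671×10^8 Pa.

38700 psi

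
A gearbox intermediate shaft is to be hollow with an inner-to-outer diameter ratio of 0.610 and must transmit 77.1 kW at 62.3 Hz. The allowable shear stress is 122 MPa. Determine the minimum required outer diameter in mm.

21.2 mm

ω = 2π·62.3 = 391.4 rad/s, so T = P/ω = 77.1×10³ / 391.4 = 197.0 N·m.
For a hollow shaft with d_i/d_o = 0.610: τ_max = 16T/(π d_o³ (1−k⁴)), so d_o = [16T/(π τ_allow (1−k⁴))]^(1/3) = [16·197.0/(π·1.22×10^8·0.8615)]^(1/3) = 0.02121 m.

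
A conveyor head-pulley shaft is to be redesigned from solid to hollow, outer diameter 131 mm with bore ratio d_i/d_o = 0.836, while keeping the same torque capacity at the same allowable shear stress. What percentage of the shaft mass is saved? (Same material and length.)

52.9 %

Equal τ_max and T ⇒ the solid shaft needs d_s³ = d_o³(1−k⁴), so d_s = 131·(1−0.836⁴)^(1/3) = 104.8 mm.
Area ratio A_h/A_s = d_o²(1−k²)/d_s² = (1−k²)/(1−k⁴)^(2/3) = 0.4708.
Mass saving = 1 − 0.4708 = 52.9 %.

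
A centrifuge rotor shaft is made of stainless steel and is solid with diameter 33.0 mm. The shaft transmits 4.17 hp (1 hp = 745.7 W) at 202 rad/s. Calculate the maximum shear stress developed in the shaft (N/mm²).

ω = 202 rad/s, so T = P/ω = 4.17×745.7 / 202.0 = 15.39 N·m.
J = πd⁴/32 = π(0.0330)⁴/32 = 1.164×10^-7 m⁴.
τ_max = T·r/J = 15.39 × 0.0165 / 1.164×10^-7 = 2.182×10^6 Pa.

2.18 N/mm²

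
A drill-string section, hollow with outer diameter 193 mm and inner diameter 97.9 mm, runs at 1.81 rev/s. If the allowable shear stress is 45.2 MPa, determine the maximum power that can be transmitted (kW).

J = π(d_o⁴ − d_i⁴)/32 = π(0.193⁴ − 0.0979⁴)/32 = 1.272×10^-4 m⁴.
T_max = τ_allow·J/r = 4.52×10^7 × 1.272×10^-4 / 0.0965 = 59580 N·m.
ω = 2π·1.81 = 11.37 rad/s, so P_max = T_max·ω = 6.776×10^5 W.

678 kW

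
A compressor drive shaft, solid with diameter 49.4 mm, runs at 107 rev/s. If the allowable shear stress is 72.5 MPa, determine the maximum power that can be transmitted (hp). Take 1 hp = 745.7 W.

J = πd⁴/32 = π(0.0494)⁴/32 = 5.847×10^-7 m⁴.
T_max = τ_allow·J/r = 7.25×10^7 × 5.847×10^-7 / 0.0247 = 1716 N·m.
ω = 2π·107 = 672.3 rad/s, so P_max = T_max·ω = 1.154×10^6 W.

1550 hp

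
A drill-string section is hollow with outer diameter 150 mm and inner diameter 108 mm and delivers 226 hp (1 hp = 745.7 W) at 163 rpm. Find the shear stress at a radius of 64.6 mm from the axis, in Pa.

ω = 2π·163/60 = 17.07 rad/s, so T = P/ω = 226×745.7 / 17.07 = 9873 N·m.
J = π(d_o⁴ − d_i⁴)/32 = π(0.150⁴ − 0.108⁴)/32 = 3.634×10^-5 m⁴.
Shear stress varies linearly with radius: τ = T·r/J = 9873 × 0.0646 / 3.634×10^-5 = 1.755×10^7 Pa.

1.75e7 Pa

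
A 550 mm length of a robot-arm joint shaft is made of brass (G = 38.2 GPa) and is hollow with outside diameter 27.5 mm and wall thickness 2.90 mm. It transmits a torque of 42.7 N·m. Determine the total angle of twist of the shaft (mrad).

17.9 mrad

J = π(d_o⁴ − d_i⁴)/32 = π(0.0275⁴ − 0.0217⁴)/32 = 3.438×10^-8 m⁴.
θ = T·L/(G·J) = 42.70 × 0.550 / (38.2×10⁹ × 3.438×10^-8) = 0.01788 rad.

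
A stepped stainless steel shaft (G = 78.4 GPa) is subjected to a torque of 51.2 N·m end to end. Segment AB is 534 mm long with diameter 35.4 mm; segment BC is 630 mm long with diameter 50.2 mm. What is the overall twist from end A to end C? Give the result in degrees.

J_AB = π(0.0354)⁴/32 = 1.54×10^-7 m⁴; J_BC = π(0.0502)⁴/32 = 6.23×10^-7 m⁴.
θ = (T/G)·Σ L_i/J_i = (51.20/78.4×10⁹)·(0.534/1.54×10^-7 + 0.630/6.23×10^-7) = 2.922×10^-3 rad.

0.167°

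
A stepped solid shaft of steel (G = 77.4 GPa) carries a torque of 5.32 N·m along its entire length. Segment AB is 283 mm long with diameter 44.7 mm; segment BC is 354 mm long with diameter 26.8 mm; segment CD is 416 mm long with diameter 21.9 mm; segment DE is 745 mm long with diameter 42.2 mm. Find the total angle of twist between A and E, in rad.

0.00196 rad

J_AB = π(0.0447)⁴/32 = 3.92×10^-7 m⁴; J_BC = π(0.0268)⁴/32 = 5.06×10^-8 m⁴; J_CD = π(0.0219)⁴/32 = 2.26×10^-8 m⁴; J_DE = π(0.0422)⁴/32 = 3.11×10^-7 m⁴.
θ = (T/G)·Σ L_i/J_i = (5.320/77.4×10⁹)·(0.283/3.92×10^-7 + 0.354/5.06×10^-8 + 0.416/2.26×10^-8 + 0.745/3.11×10^-7) = 1.961×10^-3 rad.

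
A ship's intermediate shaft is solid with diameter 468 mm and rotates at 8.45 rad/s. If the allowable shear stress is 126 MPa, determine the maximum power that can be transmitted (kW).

21400 kW

J = πd⁴/32 = π(0.468)⁴/32 = 4.710×10^-3 m⁴.
T_max = τ_allow·J/r = 1.26×10^8 × 4.710×10^-3 / 0.234 = 2.536e6 N·m.
ω = 8.45 rad/s, so P_max = T_max·ω = 2.143×10^7 W.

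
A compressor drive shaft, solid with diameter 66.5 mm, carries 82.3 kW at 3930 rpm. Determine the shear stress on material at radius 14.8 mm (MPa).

ω = 2π·3930/60 = 411.5 rad/s, so T = P/ω = 82.3×10³ / 411.5 = 200.0 N·m.
J = πd⁴/32 = π(0.0665)⁴/32 = 1.920×10^-6 m⁴.
Shear stress varies linearly with radius: τ = T·r/J = 200.0 × 0.0148 / 1.920×10^-6 = 1.542×10^6 Pa.

1.54 MPa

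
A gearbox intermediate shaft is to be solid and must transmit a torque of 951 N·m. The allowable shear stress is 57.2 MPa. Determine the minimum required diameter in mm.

43.9 mm

For a solid shaft τ_max = 16T/(πd³), so d = (16T/(π τ_allow))^(1/3) = (16·951.0/(π·5.72×10^7))^(1/3) = 0.04391 m.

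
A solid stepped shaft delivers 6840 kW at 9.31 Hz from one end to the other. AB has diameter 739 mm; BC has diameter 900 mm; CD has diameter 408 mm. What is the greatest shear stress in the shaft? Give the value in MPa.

ω = 2π·9.31 = 58.50 rad/s, so T = P/ω = 6840×10³ / 58.50 = 116900 N·m.
Under the same torque, τ_max = 16T/(πd³) is largest where d is smallest — segment CD (d = 408 mm).
τ_max = 16·116900/(π·(0.408)³) = 8.768×10^6 Pa.

8.77 MPa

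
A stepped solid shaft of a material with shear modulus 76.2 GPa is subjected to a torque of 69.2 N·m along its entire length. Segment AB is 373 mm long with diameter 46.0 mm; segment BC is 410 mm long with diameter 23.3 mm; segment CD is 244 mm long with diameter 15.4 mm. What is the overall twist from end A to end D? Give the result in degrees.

J_AB = π(0.0460)⁴/32 = 4.40×10^-7 m⁴; J_BC = π(0.0233)⁴/32 = 2.89×10^-8 m⁴; J_CD = π(0.0154)⁴/32 = 5.52×10^-9 m⁴.
θ = (T/G)·Σ L_i/J_i = (69.20/76.2×10⁹)·(0.373/4.40×10^-7 + 0.410/2.89×10^-8 + 0.244/5.52×10^-9) = 0.05377 rad.

3.08°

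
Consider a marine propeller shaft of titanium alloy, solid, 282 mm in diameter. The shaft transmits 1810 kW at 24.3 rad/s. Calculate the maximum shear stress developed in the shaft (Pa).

ω = 24.3 rad/s, so T = P/ω = 1810×10³ / 24.30 = 74490 N·m.
J = πd⁴/32 = π(0.282)⁴/32 = 6.209×10^-4 m⁴.
τ_max = T·r/J = 74490 × 0.141 / 6.209×10^-4 = 1.692×10^7 Pa.

1.69e7 Pa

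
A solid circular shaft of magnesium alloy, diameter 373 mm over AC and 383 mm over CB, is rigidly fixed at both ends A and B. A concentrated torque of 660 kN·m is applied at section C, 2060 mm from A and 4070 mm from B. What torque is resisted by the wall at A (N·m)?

Compatibility: T_A·a/J_AC = T_B·b/J_CB with T_A + T_B = T₀.
J_AC = 1.90×10^-3 m⁴, J_CB = 2.11×10^-3 m⁴, so T_A = T₀·(J_AC/a)/((J_AC/a)+(J_CB/b)) = 422400 N·m, T_B = 237600 N·m.

422000 N·m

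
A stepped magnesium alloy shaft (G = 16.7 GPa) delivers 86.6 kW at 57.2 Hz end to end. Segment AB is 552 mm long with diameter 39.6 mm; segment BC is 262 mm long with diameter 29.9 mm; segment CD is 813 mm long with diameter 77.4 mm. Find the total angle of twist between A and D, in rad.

0.0845 rad

ω = 2π·57.2 = 359.4 rad/s, so T = P/ω = 86.6×10³ / 359.4 = 241.0 N·m.
J_AB = π(0.0396)⁴/32 = 2.41×10^-7 m⁴; J_BC = π(0.0299)⁴/32 = 7.85×10^-8 m⁴; J_CD = π(0.0774)⁴/32 = 3.52×10^-6 m⁴.
θ = (T/G)·Σ L_i/J_i = (241.0/16.7×10⁹)·(0.552/2.41×10^-7 + 0.262/7.85×10^-8 + 0.813/3.52×10^-6) = 0.08450 rad.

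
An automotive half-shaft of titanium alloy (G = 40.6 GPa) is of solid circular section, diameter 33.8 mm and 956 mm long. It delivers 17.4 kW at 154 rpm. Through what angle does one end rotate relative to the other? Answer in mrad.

198 mrad

ω = 2π·154/60 = 16.13 rad/s, so T = P/ω = 17.4×10³ / 16.13 = 1079 N·m.
J = πd⁴/32 = π(0.0338)⁴/32 = 1.281×10^-7 m⁴.
θ = T·L/(G·J) = 1079 × 0.956 / (40.6×10⁹ × 1.281×10^-7) = 0.1983 rad.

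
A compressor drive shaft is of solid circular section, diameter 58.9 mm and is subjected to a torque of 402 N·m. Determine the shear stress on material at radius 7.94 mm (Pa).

J = πd⁴/32 = π(0.0589)⁴/32 = 1.182×10^-6 m⁴.
Shear stress varies linearly with radius: τ = T·r/J = 402.0 × 0.00794 / 1.182×10^-6 = 2.701×10^6 Pa.

2.70e6 Pa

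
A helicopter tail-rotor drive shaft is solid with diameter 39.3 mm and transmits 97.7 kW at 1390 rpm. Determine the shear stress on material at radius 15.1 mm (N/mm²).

ω = 2π·1390/60 = 145.6 rad/s, so T = P/ω = 97.7×10³ / 145.6 = 671.2 N·m.
J = πd⁴/32 = π(0.0393)⁴/32 = 2.342×10^-7 m⁴.
Shear stress varies linearly with radius: τ = T·r/J = 671.2 × 0.0151 / 2.342×10^-7 = 4.328×10^7 Pa.

43.3 N/mm²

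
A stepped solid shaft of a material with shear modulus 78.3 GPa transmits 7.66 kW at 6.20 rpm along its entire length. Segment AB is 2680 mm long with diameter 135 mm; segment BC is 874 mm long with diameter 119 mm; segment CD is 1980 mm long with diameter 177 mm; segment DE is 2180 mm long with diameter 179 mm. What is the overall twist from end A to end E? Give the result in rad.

0.0254 rad

ω = 2π·6.20/60 = 0.6493 rad/s, so T = P/ω = 7.66×10³ / 0.6493 = 11800 N·m.
J_AB = π(0.135)⁴/32 = 3.26×10^-5 m⁴; J_BC = π(0.119)⁴/32 = 1.97×10^-5 m⁴; J_CD = π(0.177)⁴/32 = 9.64×10^-5 m⁴; J_DE = π(0.179)⁴/32 = 1.01×10^-4 m⁴.
θ = (T/G)·Σ L_i/J_i = (11800/78.3×10⁹)·(2.68/3.26×10^-5 + 0.874/1.97×10^-5 + 1.98/9.64×10^-5 + 2.18/1.01×10^-4) = 0.02543 rad.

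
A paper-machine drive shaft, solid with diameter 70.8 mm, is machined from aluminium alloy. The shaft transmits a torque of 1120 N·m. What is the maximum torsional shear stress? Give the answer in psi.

J = πd⁴/32 = π(0.0708)⁴/32 = 2.467×10^-6 m⁴.
τ_max = T·r/J = 1120 × 0.0354 / 2.467×10^-6 = 1.607×10^7 Pa.

2330 psi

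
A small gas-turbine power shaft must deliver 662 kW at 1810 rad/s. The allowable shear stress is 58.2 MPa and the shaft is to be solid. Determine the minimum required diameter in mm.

ω = 1810 rad/s, so T = P/ω = 662×10³ / 1810 = 365.7 N·m.
For a solid shaft τ_max = 16T/(πd³), so d = (16T/(π τ_allow))^(1/3) = (16·365.7/(π·5.82×10^7))^(1/3) = 0.03175 m.

31.7 mm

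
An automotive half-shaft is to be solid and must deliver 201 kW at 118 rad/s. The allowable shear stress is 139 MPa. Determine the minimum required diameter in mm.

39.7 mm

ω = 118 rad/s, so T = P/ω = 201×10³ / 118.0 = 1703 N·m.
For a solid shaft τ_max = 16T/(πd³), so d = (16T/(π τ_allow))^(1/3) = (16·1703/(π·1.39×10^8))^(1/3) = 0.03967 m.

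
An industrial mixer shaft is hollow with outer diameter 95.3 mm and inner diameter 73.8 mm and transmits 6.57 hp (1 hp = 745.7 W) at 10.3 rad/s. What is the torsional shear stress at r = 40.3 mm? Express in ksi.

0.536 ksi

ω = 10.3 rad/s, so T = P/ω = 6.57×745.7 / 10.30 = 475.7 N·m.
J = π(d_o⁴ − d_i⁴)/32 = π(0.0953⁴ − 0.0738⁴)/32 = 5.186×10^-6 m⁴.
Shear stress varies linearly with radius: τ = T·r/J = 475.7 × 0.0403 / 5.186×10^-6 = 3.697×10^6 Pa.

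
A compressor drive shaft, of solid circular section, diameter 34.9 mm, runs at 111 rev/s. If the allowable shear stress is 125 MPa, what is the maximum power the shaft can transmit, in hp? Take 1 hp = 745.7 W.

976 hp

J = πd⁴/32 = π(0.0349)⁴/32 = 1.456×10^-7 m⁴.
T_max = τ_allow·J/r = 1.25×10^8 × 1.456×10^-7 / 0.0175 = 1043 N·m.
ω = 2π·111 = 697.4 rad/s, so P_max = T_max·ω = 7.276×10^5 W.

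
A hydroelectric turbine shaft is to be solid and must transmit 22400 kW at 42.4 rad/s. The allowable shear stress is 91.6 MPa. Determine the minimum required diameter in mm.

309 mm

ω = 42.4 rad/s, so T = P/ω = 22400×10³ / 42.40 = 528300 N·m.
For a solid shaft τ_max = 16T/(πd³), so d = (16T/(π τ_allow))^(1/3) = (16·528300/(π·9.16×10^7))^(1/3) = 0.3085 m.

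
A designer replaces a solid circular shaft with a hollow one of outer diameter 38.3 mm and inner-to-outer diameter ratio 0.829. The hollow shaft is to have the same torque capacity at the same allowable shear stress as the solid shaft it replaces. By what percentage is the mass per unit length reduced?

Equal τ_max and T ⇒ the solid shaft needs d_s³ = d_o³(1−k⁴), so d_s = 38.3·(1−0.829⁴)^(1/3) = 30.95 mm.
Area ratio A_h/A_s = d_o²(1−k²)/d_s² = (1−k²)/(1−k⁴)^(2/3) = 0.4789.
Mass saving = 1 − 0.4789 = 52.1 %.

52.1 %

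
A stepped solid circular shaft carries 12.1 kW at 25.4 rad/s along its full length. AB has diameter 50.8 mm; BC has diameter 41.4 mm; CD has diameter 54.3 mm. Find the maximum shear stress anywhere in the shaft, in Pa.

ω = 25.4 rad/s, so T = P/ω = 12.1×10³ / 25.40 = 476.4 N·m.
Under the same torque, τ_max = 16T/(πd³) is largest where d is smallest — segment BC (d = 41.4 mm).
τ_max = 16·476.4/(π·(0.0414)³) = 3.419×10^7 Pa.

3.42e7 Pa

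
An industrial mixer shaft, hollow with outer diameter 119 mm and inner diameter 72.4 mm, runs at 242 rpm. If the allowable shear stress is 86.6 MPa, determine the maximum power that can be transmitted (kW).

627 kW

J = π(d_o⁴ − d_i⁴)/32 = π(0.119⁴ − 0.0724⁴)/32 = 1.699×10^-5 m⁴.
T_max = τ_allow·J/r = 8.66×10^7 × 1.699×10^-5 / 0.0595 = 24730 N·m.
ω = 2π·242/60 = 25.34 rad/s, so P_max = T_max·ω = 6.267×10^5 W.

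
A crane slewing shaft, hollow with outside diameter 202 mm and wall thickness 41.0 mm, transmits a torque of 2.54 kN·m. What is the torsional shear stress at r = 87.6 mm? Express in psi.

J = π(d_o⁴ − d_i⁴)/32 = π(0.202⁴ − 0.120⁴)/32 = 1.431×10^-4 m⁴.
Shear stress varies linearly with radius: τ = T·r/J = 2540 × 0.0876 / 1.431×10^-4 = 1.555×10^6 Pa.

226 psi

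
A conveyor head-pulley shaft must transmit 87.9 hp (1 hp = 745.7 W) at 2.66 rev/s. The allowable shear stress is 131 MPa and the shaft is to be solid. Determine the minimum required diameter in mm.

53.4 mm

ω = 2π·2.66 = 16.71 rad/s, so T = P/ω = 87.9×745.7 / 16.71 = 3922 N·m.
For a solid shaft τ_max = 16T/(πd³), so d = (16T/(π τ_allow))^(1/3) = (16·3922/(π·1.31×10^8))^(1/3) = 0.05342 m.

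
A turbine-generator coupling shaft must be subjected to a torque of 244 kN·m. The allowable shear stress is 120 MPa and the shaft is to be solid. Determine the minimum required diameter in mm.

218 mm

For a solid shaft τ_max = 16T/(πd³), so d = (16T/(π τ_allow))^(1/3) = (16·244000/(π·1.20×10^8))^(1/3) = 0.2180 m.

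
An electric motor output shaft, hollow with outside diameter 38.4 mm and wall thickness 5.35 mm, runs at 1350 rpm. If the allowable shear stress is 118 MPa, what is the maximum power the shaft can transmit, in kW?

135 kW

J = π(d_o⁴ − d_i⁴)/32 = π(0.0384⁴ − 0.0277⁴)/32 = 1.557×10^-7 m⁴.
T_max = τ_allow·J/r = 1.18×10^8 × 1.557×10^-7 / 0.0192 = 956.7 N·m.
ω = 2π·1350/60 = 141.4 rad/s, so P_max = T_max·ω = 1.352×10^5 W.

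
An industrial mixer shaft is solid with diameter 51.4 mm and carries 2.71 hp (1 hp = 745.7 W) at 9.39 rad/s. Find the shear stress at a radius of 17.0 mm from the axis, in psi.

774 psi

ω = 9.39 rad/s, so T = P/ω = 2.71×745.7 / 9.390 = 215.2 N·m.
J = πd⁴/32 = π(0.0514)⁴/32 = 6.853×10^-7 m⁴.
Shear stress varies linearly with radius: τ = T·r/J = 215.2 × 0.0170 / 6.853×10^-7 = 5.339×10^6 Pa.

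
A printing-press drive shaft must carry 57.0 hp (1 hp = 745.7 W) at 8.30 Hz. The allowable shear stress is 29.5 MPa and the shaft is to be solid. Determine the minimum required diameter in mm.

52.0 mm

ω = 2π·8.30 = 52.15 rad/s, so T = P/ω = 57.0×745.7 / 52.15 = 815.0 N·m.
For a solid shaft τ_max = 16T/(πd³), so d = (16T/(π τ_allow))^(1/3) = (16·815.0/(π·2.95×10^7))^(1/3) = 0.05201 m.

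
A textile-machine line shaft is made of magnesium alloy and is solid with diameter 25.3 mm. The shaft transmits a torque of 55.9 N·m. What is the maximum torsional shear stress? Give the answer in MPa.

17.6 MPa

J = πd⁴/32 = π(0.0253)⁴/32 = 4.022×10^-8 m⁴.
τ_max = T·r/J = 55.90 × 0.0126 / 4.022×10^-8 = 1.758×10^7 Pa.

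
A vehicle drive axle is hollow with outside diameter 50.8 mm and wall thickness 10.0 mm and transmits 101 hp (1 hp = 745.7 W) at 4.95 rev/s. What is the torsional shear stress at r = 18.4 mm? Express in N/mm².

ω = 2π·4.95 = 31.10 rad/s, so T = P/ω = 101×745.7 / 31.10 = 2422 N·m.
J = π(d_o⁴ − d_i⁴)/32 = π(0.0508⁴ − 0.0308⁴)/32 = 5.655×10^-7 m⁴.
Shear stress varies linearly with radius: τ = T·r/J = 2422 × 0.0184 / 5.655×10^-7 = 7.880×10^7 Pa.

78.8 N/mm²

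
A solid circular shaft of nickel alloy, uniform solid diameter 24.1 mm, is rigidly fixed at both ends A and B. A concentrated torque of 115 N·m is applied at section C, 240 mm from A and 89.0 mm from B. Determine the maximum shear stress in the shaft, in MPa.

30.5 MPa

With uniform GJ and both ends fixed, compatibility θ_AC = θ_CB gives T_A·a = T_B·b, together with T_A + T_B = T₀.
T_A = T₀·b/(a+b) = 115.0·89.0/329.0 = 31.11 N·m; T_B = 83.89 N·m.
τ in each portion: τ_AC = 1.13×10^7 Pa, τ_CB = 3.05×10^7 Pa; maximum is in CB.
τ_max = T_CB·r/J = 83.89·0.0120/3.31×10^-8 = 3.052×10^7 Pa.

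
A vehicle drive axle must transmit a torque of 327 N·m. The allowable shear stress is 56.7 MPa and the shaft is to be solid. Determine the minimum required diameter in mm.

30.9 mm

For a solid shaft τ_max = 16T/(πd³), so d = (16T/(π τ_allow))^(1/3) = (16·327.0/(π·5.67×10^7))^(1/3) = 0.03085 m.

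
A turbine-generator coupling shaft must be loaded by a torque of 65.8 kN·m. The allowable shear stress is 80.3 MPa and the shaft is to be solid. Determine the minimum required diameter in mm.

For a solid shaft τ_max = 16T/(πd³), so d = (16T/(π τ_allow))^(1/3) = (16·65800/(π·8.03×10^7))^(1/3) = 0.1610 m.

161 mm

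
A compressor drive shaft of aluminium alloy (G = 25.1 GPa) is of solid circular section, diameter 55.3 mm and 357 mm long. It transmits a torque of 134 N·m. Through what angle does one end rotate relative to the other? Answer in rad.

0.00208 rad

J = πd⁴/32 = π(0.0553)⁴/32 = 9.181×10^-7 m⁴.
θ = T·L/(G·J) = 134.0 × 0.357 / (25.1×10⁹ × 9.181×10^-7) = 2.076×10^-3 rad.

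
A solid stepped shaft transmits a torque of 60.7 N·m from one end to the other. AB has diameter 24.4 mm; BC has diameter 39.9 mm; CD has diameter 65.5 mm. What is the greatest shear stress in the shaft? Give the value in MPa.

Under the same torque, τ_max = 16T/(πd³) is largest where d is smallest — segment AB (d = 24.4 mm).
τ_max = 16·60.70/(π·(0.0244)³) = 2.128×10^7 Pa.

21.3 MPa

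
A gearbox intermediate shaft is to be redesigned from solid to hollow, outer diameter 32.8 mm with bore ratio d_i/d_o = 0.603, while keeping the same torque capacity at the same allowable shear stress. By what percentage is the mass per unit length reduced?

Equal τ_max and T ⇒ the solid shaft needs d_s³ = d_o³(1−k⁴), so d_s = 32.8·(1−0.603⁴)^(1/3) = 31.29 mm.
Area ratio A_h/A_s = d_o²(1−k²)/d_s² = (1−k²)/(1−k⁴)^(2/3) = 0.6995.
Mass saving = 1 − 0.6995 = 30.1 %.

30.1 %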